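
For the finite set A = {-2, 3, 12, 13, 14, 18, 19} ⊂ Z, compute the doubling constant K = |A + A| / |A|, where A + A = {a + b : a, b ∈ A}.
K = |A + A| / |A| = 23/7

Enumerate A + A = {a + b : a, b ∈ A}. With |A| = 7, there are |A|^2 = 49 ordered sum pairs; collecting distinct values, A + A = {-4, 1, 6, 10, 11, 12, 15, 16, 17, 21, 22, 24, 25, 26, 27, 28, 30, 31, 32, 33, 36, 37, 38}, so |A + A| = 23. Thus K = 23/7. For comparison, the minimum possible |A + A| over all 7-element sets is 2·7 − 1 = 13 (so min K = 13/7), attained only by arithmetic progressions.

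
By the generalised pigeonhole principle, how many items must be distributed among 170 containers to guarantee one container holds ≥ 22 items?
n = (22 − 1)·170 + 1 = 3571

By the generalised pigeonhole principle, to guarantee some box contains ≥ r objects we need more than (r − 1) · k objects total. Threshold: n = (r − 1) · k + 1. With r = 22 and k = 170: n = 21 · 170 + 1 = 3570 + 1 = 3571. For n = 3570 = 21 · 170, we can put exactly 21 objects in every box, avoiding 22 in any single one — so 3571 is tight.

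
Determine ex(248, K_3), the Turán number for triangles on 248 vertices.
ex(248, K_3) = ⌊248^2/4⌋ = 15376

Mantel (1907): a triangle-free graph on n vertices has at most ⌊n^2/4⌋ edges, with equality for the complete bipartite graph K_{⌊n/2⌋, ⌈n/2⌉}. For n = 248: ⌊248^2/4⌋ = ⌊61504/4⌋ = 15376. The extremal graph is K_{124, 124}, which has 124·124 = 15376 edges.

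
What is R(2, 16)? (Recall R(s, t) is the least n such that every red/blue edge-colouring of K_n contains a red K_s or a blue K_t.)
R(2, 16) = 16

R(2, k) = k for all k ≥ 2: in a 2-colouring of K_k, either some edge is red (a red K_2) or all edges are blue (a blue K_k). And K_{15} coloured all-blue has no blue K_16, so R(2, 16) > 15. Hence R(2, 16) = 16.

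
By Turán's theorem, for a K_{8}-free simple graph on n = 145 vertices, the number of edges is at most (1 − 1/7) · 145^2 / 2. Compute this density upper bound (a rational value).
Turán density bound = (6/7) · 145^2/2 = 63075/7 ≈ 9010.7143

Turán's theorem: ex(n, K_{r+1}) is achieved by the complete r-partite Turán graph T(n, r) with parts as balanced as possible, and is at most (1 − 1/r) · n^2/2. For r = 7, n = 145: the density bound is (6/7) · 21025/2 = 63075/7 ≈ 9010.7143. The integer-valued extremum is e(T(145, 7)) = 9010, which is strictly less than the density bound 63075/7 since 7 ∤ 145 (the parts of T(145, 7) cannot all be equal).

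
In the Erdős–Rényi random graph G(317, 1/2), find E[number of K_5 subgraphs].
E[# K_5] = C(317, 5) · (1/2)^C(5, 2) = 25843399323 / 2^10 ≈ 25237694.651367

For each 5-subset S of vertices (there are C(317, 5) = 25843399323 such S), let X_S = 1 if S induces a K_5 (all C(5, 2) = 10 edges present). Then P(X_S = 1) = (1/2)^10 = 1/1024. By linearity of expectation, E[# K_5] = C(317, 5) · (1/2)^10 = 25843399323 / 1024 ≈ 25237694.651367.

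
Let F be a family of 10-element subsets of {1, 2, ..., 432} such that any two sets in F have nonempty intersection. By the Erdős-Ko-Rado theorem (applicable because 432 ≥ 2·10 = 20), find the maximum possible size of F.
max |F| = C(431, 9) = 1300218623209102025

The Erdős-Ko-Rado theorem states: for n ≥ 2k, an intersecting family of k-subsets of an n-element set has size at most C(n − 1, k − 1), with equality for 'star' families {A ⊆ [n] : |A| = k, i ∈ A} (fix an element i). For n = 432, k = 10: C(431, 9) = 1300218623209102025.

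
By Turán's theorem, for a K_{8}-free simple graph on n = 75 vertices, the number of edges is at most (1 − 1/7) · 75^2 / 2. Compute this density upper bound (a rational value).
Turán density bound = (6/7) · 75^2/2 = 16875/7 ≈ 2410.7143

Turán's theorem: ex(n, K_{r+1}) is achieved by the complete r-partite Turán graph T(n, r) with parts as balanced as possible, and is at most (1 − 1/r) · n^2/2. For r = 7, n = 75: the density bound is (6/7) · 5625/2 = 16875/7 ≈ 2410.7143. The integer-valued extremum is e(T(75, 7)) = 2410, which is strictly less than the density bound 16875/7 since 7 ∤ 75 (the parts of T(75, 7) cannot all be equal).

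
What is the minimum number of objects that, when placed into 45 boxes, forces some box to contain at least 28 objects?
n = (28 − 1)·45 + 1 = 1216

By the generalised pigeonhole principle, to guarantee some box contains ≥ r objects we need more than (r − 1) · k objects total. Threshold: n = (r − 1) · k + 1. With r = 28 and k = 45: n = 27 · 45 + 1 = 1215 + 1 = 1216. For n = 1215 = 27 · 45, we can put exactly 27 objects in every box, avoiding 28 in any single one — so 1216 is tight.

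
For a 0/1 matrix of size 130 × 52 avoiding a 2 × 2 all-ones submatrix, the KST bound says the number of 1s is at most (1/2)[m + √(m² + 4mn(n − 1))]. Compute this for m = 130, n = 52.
z(130, 52; 2, 2) ≤ (1/2)[130 + √(130² + 4·130·52·51)] = (1/2)[130 + √1395940] = 655.7495

Kővári–Sós–Turán: let r_1, ..., r_130 be the row sums and z = Σ r_i the total number of 1s. Each pair of columns can share at most one row with both entries 1 (else a 2×2 all-ones block appears), so Σ_i C(r_i, 2) ≤ C(52, 2) = 1326. By convexity Σ_i C(r_i, 2) ≥ 130·C(z/130, 2) = z(z − 130)/(2·130), giving z² − 130z − 130·52·51 ≤ 0 and hence z ≤ (1/2)[130 + √(16900 + 4·344760)] = (1/2)[130 + √1395940] ≈ (1/2)(130 + 1181.499) = 655.7495.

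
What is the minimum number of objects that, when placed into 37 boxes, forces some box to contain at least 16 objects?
n = (16 − 1)·37 + 1 = 556

By the generalised pigeonhole principle, to guarantee some box contains ≥ r objects we need more than (r − 1) · k objects total. Threshold: n = (r − 1) · k + 1. With r = 16 and k = 37: n = 15 · 37 + 1 = 555 + 1 = 556. For n = 555 = 15 · 37, we can put exactly 15 objects in every box, avoiding 16 in any single one — so 556 is tight.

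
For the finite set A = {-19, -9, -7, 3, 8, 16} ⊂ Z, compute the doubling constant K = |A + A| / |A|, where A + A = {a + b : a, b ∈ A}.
K = |A + A| / |A| = 20/6 = 10/3

Enumerate A + A = {a + b : a, b ∈ A}. With |A| = 6, there are |A|^2 = 36 ordered sum pairs; collecting distinct values, A + A = {-38, -28, -26, -18, -16, -14, -11, -6, -4, -3, -1, 1, 6, 7, 9, 11, 16, 19, 24, 32}, so |A + A| = 20. Thus K = 20/6 = 10/3. For comparison, the minimum possible |A + A| over all 6-element sets is 2·6 − 1 = 11 (so min K = 11/6), attained only by arithmetic progressions.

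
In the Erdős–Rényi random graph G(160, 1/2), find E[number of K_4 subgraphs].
E[# K_4] = C(160, 4) · (1/2)^C(4, 2) = 26294360 / 2^6 = 3286795/8 = 410849.375

For each 4-subset S of vertices (there are C(160, 4) = 26294360 such S), let X_S = 1 if S induces a K_4 (all C(4, 2) = 6 edges present). Then P(X_S = 1) = (1/2)^6 = 1/64. By linearity of expectation, E[# K_4] = C(160, 4) · (1/2)^6 = 26294360 / 64 = 3286795/8 = 410849.375.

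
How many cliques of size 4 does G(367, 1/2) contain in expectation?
E[# K_4] = C(367, 4) · (1/2)^C(4, 2) = 743584205 / 2^6 = 11618503.203125

For each 4-subset S of vertices (there are C(367, 4) = 743584205 such S), let X_S = 1 if S induces a K_4 (all C(4, 2) = 6 edges present). Then P(X_S = 1) = (1/2)^6 = 1/64. By linearity of expectation, E[# K_4] = C(367, 4) · (1/2)^6 = 743584205 / 64 = 11618503.203125.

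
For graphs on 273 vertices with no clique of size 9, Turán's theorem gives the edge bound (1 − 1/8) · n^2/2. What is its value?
Turán density bound = (7/8) · 273^2/2 = 521703/16 ≈ 32606.4375

Turán's theorem: ex(n, K_{r+1}) is achieved by the complete r-partite Turán graph T(n, r) with parts as balanced as possible, and is at most (1 − 1/r) · n^2/2. For r = 8, n = 273: the density bound is (7/8) · 74529/2 = 521703/16 ≈ 32606.4375. The integer-valued extremum is e(T(273, 8)) = 32606, which is strictly less than the density bound 521703/16 since 8 ∤ 273 (the parts of T(273, 8) cannot all be equal).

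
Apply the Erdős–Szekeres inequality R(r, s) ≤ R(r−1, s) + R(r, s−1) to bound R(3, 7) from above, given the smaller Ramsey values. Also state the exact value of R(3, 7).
R(3, 7) ≤ R(2, 7) + R(3, 6) = 7 + 18 = 25; exact value R(3, 7) = 23.

The Erdős–Szekeres recurrence R(r, s) ≤ R(r−1, s) + R(r, s−1) applied to (r, s) = (3, 7) gives
  R(3, 7) ≤ R(2, 7) + R(3, 6) = 7 + 18 = 25.
(Recall R(2, k) = k and R is symmetric.) The recurrence is not tight here (it gives 25, but the exact value is R(3, 7) = 23); the tight upper bound requires a sharper argument than the simple recurrence, combined with a lower-bound construction on K_{22}.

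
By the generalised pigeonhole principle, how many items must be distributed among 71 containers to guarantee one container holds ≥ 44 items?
n = (44 − 1)·71 + 1 = 3054

By the generalised pigeonhole principle, to guarantee some box contains ≥ r objects we need more than (r − 1) · k objects total. Threshold: n = (r − 1) · k + 1. With r = 44 and k = 71: n = 43 · 71 + 1 = 3053 + 1 = 3054. For n = 3053 = 43 · 71, we can put exactly 43 objects in every box, avoiding 44 in any single one — so 3054 is tight.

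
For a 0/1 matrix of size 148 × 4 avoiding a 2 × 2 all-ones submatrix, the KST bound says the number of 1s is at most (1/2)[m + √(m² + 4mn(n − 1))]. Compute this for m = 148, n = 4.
z(148, 4; 2, 2) ≤ (1/2)[148 + √(148² + 4·148·4·3)] = (1/2)[148 + √29008] = 159.1587

Kővári–Sós–Turán: let r_1, ..., r_148 be the row sums and z = Σ r_i the total number of 1s. Each pair of columns can share at most one row with both entries 1 (else a 2×2 all-ones block appears), so Σ_i C(r_i, 2) ≤ C(4, 2) = 6. By convexity Σ_i C(r_i, 2) ≥ 148·C(z/148, 2) = z(z − 148)/(2·148), giving z² − 148z − 148·4·3 ≤ 0 and hence z ≤ (1/2)[148 + √(21904 + 4·1776)] = (1/2)[148 + √29008] ≈ (1/2)(148 + 170.3174) = 159.1587.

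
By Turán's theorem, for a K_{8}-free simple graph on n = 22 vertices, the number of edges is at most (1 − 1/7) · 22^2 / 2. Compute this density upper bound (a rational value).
Turán density bound = (6/7) · 22^2/2 = 1452/7 ≈ 207.4286

Turán's theorem: ex(n, K_{r+1}) is achieved by the complete r-partite Turán graph T(n, r) with parts as balanced as possible, and is at most (1 − 1/r) · n^2/2. For r = 7, n = 22: the density bound is (6/7) · 484/2 = 1452/7 ≈ 207.4286. The integer-valued extremum is e(T(22, 7)) = 207, which is strictly less than the density bound 1452/7 since 7 ∤ 22 (the parts of T(22, 7) cannot all be equal).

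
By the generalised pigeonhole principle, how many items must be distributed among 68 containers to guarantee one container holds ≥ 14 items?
n = (14 − 1)·68 + 1 = 885

By the generalised pigeonhole principle, to guarantee some box contains ≥ r objects we need more than (r − 1) · k objects total. Threshold: n = (r − 1) · k + 1. With r = 14 and k = 68: n = 13 · 68 + 1 = 884 + 1 = 885. For n = 884 = 13 · 68, we can put exactly 13 objects in every box, avoiding 14 in any single one — so 885 is tight.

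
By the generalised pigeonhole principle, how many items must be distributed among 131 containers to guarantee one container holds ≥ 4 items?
n = (4 − 1)·131 + 1 = 394

By the generalised pigeonhole principle, to guarantee some box contains ≥ r objects we need more than (r − 1) · k objects total. Threshold: n = (r − 1) · k + 1. With r = 4 and k = 131: n = 3 · 131 + 1 = 393 + 1 = 394. For n = 393 = 3 · 131, we can put exactly 3 objects in every box, avoiding 4 in any single one — so 394 is tight.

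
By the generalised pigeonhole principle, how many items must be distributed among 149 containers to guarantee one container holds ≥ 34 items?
n = (34 − 1)·149 + 1 = 4918

By the generalised pigeonhole principle, to guarantee some box contains ≥ r objects we need more than (r − 1) · k objects total. Threshold: n = (r − 1) · k + 1. With r = 34 and k = 149: n = 33 · 149 + 1 = 4917 + 1 = 4918. For n = 4917 = 33 · 149, we can put exactly 33 objects in every box, avoiding 34 in any single one — so 4918 is tight.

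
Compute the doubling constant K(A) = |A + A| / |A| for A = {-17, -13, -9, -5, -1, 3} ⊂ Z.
K = |A + A| / |A| = 11/6

Enumerate A + A = {a + b : a, b ∈ A}. With |A| = 6, there are |A|^2 = 36 ordered sum pairs; collecting distinct values, A + A = {-34, -30, -26, -22, -18, -14, -10, -6, -2, 2, 6}, so |A + A| = 11. Thus K = 11/6. Here |A + A| = 2|A| − 1 = 11, the minimum possible — so K = 11/6 is minimal, which holds iff A is an arithmetic progression.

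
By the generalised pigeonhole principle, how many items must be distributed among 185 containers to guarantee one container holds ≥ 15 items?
n = (15 − 1)·185 + 1 = 2591

By the generalised pigeonhole principle, to guarantee some box contains ≥ r objects we need more than (r − 1) · k objects total. Threshold: n = (r − 1) · k + 1. With r = 15 and k = 185: n = 14 · 185 + 1 = 2590 + 1 = 2591. For n = 2590 = 14 · 185, we can put exactly 14 objects in every box, avoiding 15 in any single one — so 2591 is tight.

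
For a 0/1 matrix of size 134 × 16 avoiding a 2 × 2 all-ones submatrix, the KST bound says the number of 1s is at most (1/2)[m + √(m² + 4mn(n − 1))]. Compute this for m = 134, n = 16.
z(134, 16; 2, 2) ≤ (1/2)[134 + √(134² + 4·134·16·15)] = (1/2)[134 + √146596] = 258.4393

Kővári–Sós–Turán: let r_1, ..., r_134 be the row sums and z = Σ r_i the total number of 1s. Each pair of columns can share at most one row with both entries 1 (else a 2×2 all-ones block appears), so Σ_i C(r_i, 2) ≤ C(16, 2) = 120. By convexity Σ_i C(r_i, 2) ≥ 134·C(z/134, 2) = z(z − 134)/(2·134), giving z² − 134z − 134·16·15 ≤ 0 and hence z ≤ (1/2)[134 + √(17956 + 4·32160)] = (1/2)[134 + √146596] ≈ (1/2)(134 + 382.8786) = 258.4393.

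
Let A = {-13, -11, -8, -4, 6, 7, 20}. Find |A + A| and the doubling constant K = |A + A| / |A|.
K = |A + A| / |A| = 27/7

Enumerate A + A = {a + b : a, b ∈ A}. With |A| = 7, there are |A|^2 = 49 ordered sum pairs; collecting distinct values, A + A = {-26, -24, -22, -21, -19, -17, -16, -15, -12, -8, -7, -6, -5, -4, -2, -1, 2, 3, 7, 9, 12, 13, 14, 16, 26, 27, 40}, so |A + A| = 27. Thus K = 27/7. For comparison, the minimum possible |A + A| over all 7-element sets is 2·7 − 1 = 13 (so min K = 13/7), attained only by arithmetic progressions.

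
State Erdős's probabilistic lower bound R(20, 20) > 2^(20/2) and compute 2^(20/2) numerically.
2^(20/2) = 1024; so R(20, 20) > 1024

Colour each edge of K_n uniformly at random with red/blue. The expected number of monochromatic K_20 is C(n, 20) · 2 · 2^(−C(20,2)). If C(n, 20) · 2^(1 − C(20,2)) < 1, then with positive probability no monochromatic K_20 exists, so R(20, 20) > n. The standard estimate C(n, 20) ≤ n^20/20! shows this inequality holds whenever n ≤ 2^(20/2) (since 20! · 2^(C(20,2) − 1) > 2^(20^2/2) ≥ n^20). Hence R(20, 20) > 2^(20/2) = 1024.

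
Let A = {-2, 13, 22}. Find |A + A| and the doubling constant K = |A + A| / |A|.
K = |A + A| / |A| = 6/3 = 2

Enumerate A + A = {a + b : a, b ∈ A}. With |A| = 3, there are |A|^2 = 9 ordered sum pairs; collecting distinct values, A + A = {-4, 11, 20, 26, 35, 44}, so |A + A| = 6. Thus K = 6/3 = 2. For comparison, the minimum possible |A + A| over all 3-element sets is 2·3 − 1 = 5 (so min K = 5/3), attained only by arithmetic progressions.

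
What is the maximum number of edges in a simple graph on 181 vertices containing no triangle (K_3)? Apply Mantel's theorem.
ex(181, K_3) = ⌊181^2/4⌋ = 8190

Mantel (1907): a triangle-free graph on n vertices has at most ⌊n^2/4⌋ edges, with equality for the complete bipartite graph K_{⌊n/2⌋, ⌈n/2⌉}. For n = 181: ⌊181^2/4⌋ = ⌊32761/4⌋ = 8190. The extremal graph is K_{90, 91}, which has 90·91 = 8190 edges.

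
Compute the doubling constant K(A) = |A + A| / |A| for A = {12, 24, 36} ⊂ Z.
K = |A + A| / |A| = 5/3

Enumerate A + A = {a + b : a, b ∈ A}. With |A| = 3, there are |A|^2 = 9 ordered sum pairs; collecting distinct values, A + A = {24, 36, 48, 60, 72}, so |A + A| = 5. Thus K = 5/3. Here |A + A| = 2|A| − 1 = 5, the minimum possible — so K = 5/3 is minimal, which holds iff A is an arithmetic progression.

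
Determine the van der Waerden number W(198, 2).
W(198, 2) = 198 + 1 = 199

A 2-term AP is any pair of integers, so a monochromatic 2-AP exists iff some colour is used at least twice. With 198 colours, the colouring i ↦ i on {1, ..., 198} uses each colour once, avoiding any monochromatic pair, so W(198, 2) > 198. For {1, ..., 199}, pigeonhole forces two integers of the same colour, which form a monochromatic 2-AP. Hence W(198, 2) = 199.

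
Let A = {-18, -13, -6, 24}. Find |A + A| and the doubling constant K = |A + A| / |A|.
K = |A + A| / |A| = 10/4 = 5/2

Enumerate A + A = {a + b : a, b ∈ A}. With |A| = 4, there are |A|^2 = 16 ordered sum pairs; collecting distinct values, A + A = {-36, -31, -26, -24, -19, -12, 6, 11, 18, 48}, so |A + A| = 10. Thus K = 10/4 = 5/2. For comparison, the minimum possible |A + A| over all 4-element sets is 2·4 − 1 = 7 (so min K = 7/4), attained only by arithmetic progressions.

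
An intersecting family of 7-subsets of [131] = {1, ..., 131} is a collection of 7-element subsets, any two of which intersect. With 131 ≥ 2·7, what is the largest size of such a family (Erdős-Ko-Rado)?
max |F| = C(130, 6) = 5963412000

Erdős-Ko-Rado (1961): when n ≥ 2k, max |F| = C(n−1, k−1). The bound is attained by the star {A : i ∈ A} for any fixed i ∈ [n]. Here C(131−1, 7−1) = C(130, 6) = 5963412000.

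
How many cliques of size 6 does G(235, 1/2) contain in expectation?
E[# K_6] = C(235, 6) · (1/2)^C(6, 2) = 219348639510 / 2^15 = 109674319755/16384 ≈ 6693989.242859

For each 6-subset S of vertices (there are C(235, 6) = 219348639510 such S), let X_S = 1 if S induces a K_6 (all C(6, 2) = 15 edges present). Then P(X_S = 1) = (1/2)^15 = 1/32768. By linearity of expectation, E[# K_6] = C(235, 6) · (1/2)^15 = 219348639510 / 32768 = 109674319755/16384 ≈ 6693989.242859.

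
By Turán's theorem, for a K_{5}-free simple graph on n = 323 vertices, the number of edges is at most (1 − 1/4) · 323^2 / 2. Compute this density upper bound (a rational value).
Turán density bound = (3/4) · 323^2/2 = 312987/8 ≈ 39123.375

Turán's theorem: ex(n, K_{r+1}) is achieved by the complete r-partite Turán graph T(n, r) with parts as balanced as possible, and is at most (1 − 1/r) · n^2/2. For r = 4, n = 323: the density bound is (3/4) · 104329/2 = 312987/8 ≈ 39123.375. The integer-valued extremum is e(T(323, 4)) = 39123, which is strictly less than the density bound 312987/8 since 4 ∤ 323 (the parts of T(323, 4) cannot all be equal).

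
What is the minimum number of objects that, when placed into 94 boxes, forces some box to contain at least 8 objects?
n = (8 − 1)·94 + 1 = 659

By the generalised pigeonhole principle, to guarantee some box contains ≥ r objects we need more than (r − 1) · k objects total. Threshold: n = (r − 1) · k + 1. With r = 8 and k = 94: n = 7 · 94 + 1 = 658 + 1 = 659. For n = 658 = 7 · 94, we can put exactly 7 objects in every box, avoiding 8 in any single one — so 659 is tight.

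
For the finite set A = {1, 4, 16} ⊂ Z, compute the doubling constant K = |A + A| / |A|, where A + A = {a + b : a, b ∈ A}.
K = |A + A| / |A| = 6/3 = 2

Enumerate A + A = {a + b : a, b ∈ A}. With |A| = 3, there are |A|^2 = 9 ordered sum pairs; collecting distinct values, A + A = {2, 5, 8, 17, 20, 32}, so |A + A| = 6. Thus K = 6/3 = 2. For comparison, the minimum possible |A + A| over all 3-element sets is 2·3 − 1 = 5 (so min K = 5/3), attained only by arithmetic progressions.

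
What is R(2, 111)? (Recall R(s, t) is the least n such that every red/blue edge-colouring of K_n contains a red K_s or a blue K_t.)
R(2, 111) = 111

R(2, k) = k for all k ≥ 2: in a 2-colouring of K_k, either some edge is red (a red K_2) or all edges are blue (a blue K_k). And K_{110} coloured all-blue has no blue K_111, so R(2, 111) > 110. Hence R(2, 111) = 111.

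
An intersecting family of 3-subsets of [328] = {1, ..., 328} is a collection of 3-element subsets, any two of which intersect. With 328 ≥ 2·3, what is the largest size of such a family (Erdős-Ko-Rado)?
max |F| = C(327, 2) = 53301

The Erdős-Ko-Rado theorem states: for n ≥ 2k, an intersecting family of k-subsets of an n-element set has size at most C(n − 1, k − 1), with equality for 'star' families {A ⊆ [n] : |A| = k, i ∈ A} (fix an element i). For n = 328, k = 3: C(327, 2) = 53301.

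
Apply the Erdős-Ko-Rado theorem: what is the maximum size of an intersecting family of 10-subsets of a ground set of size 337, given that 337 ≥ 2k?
max |F| = C(336, 9) = 135008623969930480

The Erdős-Ko-Rado theorem states: for n ≥ 2k, an intersecting family of k-subsets of an n-element set has size at most C(n − 1, k − 1), with equality for 'star' families {A ⊆ [n] : |A| = k, i ∈ A} (fix an element i). For n = 337, k = 10: C(336, 9) = 135008623969930480.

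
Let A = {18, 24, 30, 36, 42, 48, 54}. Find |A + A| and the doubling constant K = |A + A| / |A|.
K = |A + A| / |A| = 13/7

Enumerate A + A = {a + b : a, b ∈ A}. With |A| = 7, there are |A|^2 = 49 ordered sum pairs; collecting distinct values, A + A = {36, 42, 48, 54, 60, 66, 72, 78, 84, 90, 96, 102, 108}, so |A + A| = 13. Thus K = 13/7. Here |A + A| = 2|A| − 1 = 13, the minimum possible — so K = 13/7 is minimal, which holds iff A is an arithmetic progression.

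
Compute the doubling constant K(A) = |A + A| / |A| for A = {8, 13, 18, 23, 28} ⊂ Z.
K = |A + A| / |A| = 9/5

Enumerate A + A = {a + b : a, b ∈ A}. With |A| = 5, there are |A|^2 = 25 ordered sum pairs; collecting distinct values, A + A = {16, 21, 26, 31, 36, 41, 46, 51, 56}, so |A + A| = 9. Thus K = 9/5. Here |A + A| = 2|A| − 1 = 9, the minimum possible — so K = 9/5 is minimal, which holds iff A is an arithmetic progression.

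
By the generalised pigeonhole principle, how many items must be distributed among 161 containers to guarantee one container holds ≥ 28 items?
n = (28 − 1)·161 + 1 = 4348

By the generalised pigeonhole principle, to guarantee some box contains ≥ r objects we need more than (r − 1) · k objects total. Threshold: n = (r − 1) · k + 1. With r = 28 and k = 161: n = 27 · 161 + 1 = 4347 + 1 = 4348. For n = 4347 = 27 · 161, we can put exactly 27 objects in every box, avoiding 28 in any single one — so 4348 is tight.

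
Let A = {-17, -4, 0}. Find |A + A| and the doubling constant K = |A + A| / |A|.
K = |A + A| / |A| = 6/3 = 2

Enumerate A + A = {a + b : a, b ∈ A}. With |A| = 3, there are |A|^2 = 9 ordered sum pairs; collecting distinct values, A + A = {-34, -21, -17, -8, -4, 0}, so |A + A| = 6. Thus K = 6/3 = 2. For comparison, the minimum possible |A + A| over all 3-element sets is 2·3 − 1 = 5 (so min K = 5/3), attained only by arithmetic progressions.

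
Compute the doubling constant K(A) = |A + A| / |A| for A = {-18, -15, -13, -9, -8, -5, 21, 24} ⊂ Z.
K = |A + A| / |A| = 31/8

Enumerate A + A = {a + b : a, b ∈ A}. With |A| = 8, there are |A|^2 = 64 ordered sum pairs; collecting distinct values, A + A = {-36, -33, -31, -30, -28, -27, -26, -24, -23, -22, -21, -20, -18, -17, -16, -14, -13, -10, 3, 6, 8, 9, 11, 12, 13, 15, 16, 19, 42, 45, 48}, so |A + A| = 31. Thus K = 31/8. For comparison, the minimum possible |A + A| over all 8-element sets is 2·8 − 1 = 15 (so min K = 15/8), attained only by arithmetic progressions.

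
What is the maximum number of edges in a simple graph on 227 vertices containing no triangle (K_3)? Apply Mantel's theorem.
ex(227, K_3) = ⌊227^2/4⌋ = 12882

Mantel (1907): a triangle-free graph on n vertices has at most ⌊n^2/4⌋ edges, with equality for the complete bipartite graph K_{⌊n/2⌋, ⌈n/2⌉}. For n = 227: ⌊227^2/4⌋ = ⌊51529/4⌋ = 12882. The extremal graph is K_{113, 114}, which has 113·114 = 12882 edges.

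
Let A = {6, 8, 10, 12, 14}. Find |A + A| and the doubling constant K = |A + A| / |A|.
K = |A + A| / |A| = 9/5

Enumerate A + A = {a + b : a, b ∈ A}. With |A| = 5, there are |A|^2 = 25 ordered sum pairs; collecting distinct values, A + A = {12, 14, 16, 18, 20, 22, 24, 26, 28}, so |A + A| = 9. Thus K = 9/5. Here |A + A| = 2|A| − 1 = 9, the minimum possible — so K = 9/5 is minimal, which holds iff A is an arithmetic progression.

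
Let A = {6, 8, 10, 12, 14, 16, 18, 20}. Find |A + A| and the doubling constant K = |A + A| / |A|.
K = |A + A| / |A| = 15/8

Enumerate A + A = {a + b : a, b ∈ A}. With |A| = 8, there are |A|^2 = 64 ordered sum pairs; collecting distinct values, A + A = {12, 14, 16, 18, 20, 22, 24, 26, 28, 30, 32, 34, 36, 38, 40}, so |A + A| = 15. Thus K = 15/8. Here |A + A| = 2|A| − 1 = 15, the minimum possible — so K = 15/8 is minimal, which holds iff A is an arithmetic progression.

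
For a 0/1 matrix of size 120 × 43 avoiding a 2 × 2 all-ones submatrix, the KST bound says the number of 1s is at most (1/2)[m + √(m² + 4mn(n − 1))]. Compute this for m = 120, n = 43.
z(120, 43; 2, 2) ≤ (1/2)[120 + √(120² + 4·120·43·42)] = (1/2)[120 + √881280] = 529.3826

Kővári–Sós–Turán: let r_1, ..., r_120 be the row sums and z = Σ r_i the total number of 1s. Each pair of columns can share at most one row with both entries 1 (else a 2×2 all-ones block appears), so Σ_i C(r_i, 2) ≤ C(43, 2) = 903. By convexity Σ_i C(r_i, 2) ≥ 120·C(z/120, 2) = z(z − 120)/(2·120), giving z² − 120z − 120·43·42 ≤ 0 and hence z ≤ (1/2)[120 + √(14400 + 4·216720)] = (1/2)[120 + √881280] ≈ (1/2)(120 + 938.7651) = 529.3826.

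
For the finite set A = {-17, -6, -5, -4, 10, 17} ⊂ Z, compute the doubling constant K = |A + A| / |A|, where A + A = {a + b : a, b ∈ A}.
K = |A + A| / |A| = 20/6 = 10/3

Enumerate A + A = {a + b : a, b ∈ A}. With |A| = 6, there are |A|^2 = 36 ordered sum pairs; collecting distinct values, A + A = {-34, -23, -22, -21, -12, -11, -10, -9, -8, -7, 0, 4, 5, 6, 11, 12, 13, 20, 27, 34}, so |A + A| = 20. Thus K = 20/6 = 10/3. For comparison, the minimum possible |A + A| over all 6-element sets is 2·6 − 1 = 11 (so min K = 11/6), attained only by arithmetic progressions.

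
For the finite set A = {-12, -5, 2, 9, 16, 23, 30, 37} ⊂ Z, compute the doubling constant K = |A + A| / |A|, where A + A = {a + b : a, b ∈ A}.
K = |A + A| / |A| = 15/8

Enumerate A + A = {a + b : a, b ∈ A}. With |A| = 8, there are |A|^2 = 64 ordered sum pairs; collecting distinct values, A + A = {-24, -17, -10, -3, 4, 11, 18, 25, 32, 39, 46, 53, 60, 67, 74}, so |A + A| = 15. Thus K = 15/8. Here |A + A| = 2|A| − 1 = 15, the minimum possible — so K = 15/8 is minimal, which holds iff A is an arithmetic progression.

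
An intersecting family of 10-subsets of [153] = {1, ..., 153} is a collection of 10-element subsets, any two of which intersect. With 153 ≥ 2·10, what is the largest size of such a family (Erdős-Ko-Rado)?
max |F| = C(152, 9) = 93755645897200

Erdős-Ko-Rado (1961): when n ≥ 2k, max |F| = C(n−1, k−1). The bound is attained by the star {A : i ∈ A} for any fixed i ∈ [n]. Here C(153−1, 10−1) = C(152, 9) = 93755645897200.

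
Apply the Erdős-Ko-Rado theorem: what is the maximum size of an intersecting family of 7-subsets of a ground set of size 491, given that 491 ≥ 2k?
max |F| = C(490, 6) = 18642288893130

The Erdős-Ko-Rado theorem states: for n ≥ 2k, an intersecting family of k-subsets of an n-element set has size at most C(n − 1, k − 1), with equality for 'star' families {A ⊆ [n] : |A| = k, i ∈ A} (fix an element i). For n = 491, k = 7: C(490, 6) = 18642288893130.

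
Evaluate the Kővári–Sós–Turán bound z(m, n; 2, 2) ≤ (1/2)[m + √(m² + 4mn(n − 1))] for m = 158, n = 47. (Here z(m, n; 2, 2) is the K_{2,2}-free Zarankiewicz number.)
z(158, 47; 2, 2) ≤ (1/2)[158 + √(158² + 4·158·47·46)] = (1/2)[158 + √1391348] = 668.7771

Kővári–Sós–Turán: let r_1, ..., r_158 be the row sums and z = Σ r_i the total number of 1s. Each pair of columns can share at most one row with both entries 1 (else a 2×2 all-ones block appears), so Σ_i C(r_i, 2) ≤ C(47, 2) = 1081. By convexity Σ_i C(r_i, 2) ≥ 158·C(z/158, 2) = z(z − 158)/(2·158), giving z² − 158z − 158·47·46 ≤ 0 and hence z ≤ (1/2)[158 + √(24964 + 4·341596)] = (1/2)[158 + √1391348] ≈ (1/2)(158 + 1179.5542) = 668.7771.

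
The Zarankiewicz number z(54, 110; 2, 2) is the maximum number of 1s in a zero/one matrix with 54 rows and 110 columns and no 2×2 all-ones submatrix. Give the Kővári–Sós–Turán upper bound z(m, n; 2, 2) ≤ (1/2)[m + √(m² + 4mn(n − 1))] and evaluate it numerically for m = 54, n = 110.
z(54, 110; 2, 2) ≤ (1/2)[54 + √(54² + 4·54·110·109)] = (1/2)[54 + √2592756] = 832.1019

Kővári–Sós–Turán: let r_1, ..., r_54 be the row sums and z = Σ r_i the total number of 1s. Each pair of columns can share at most one row with both entries 1 (else a 2×2 all-ones block appears), so Σ_i C(r_i, 2) ≤ C(110, 2) = 5995. By convexity Σ_i C(r_i, 2) ≥ 54·C(z/54, 2) = z(z − 54)/(2·54), giving z² − 54z − 54·110·109 ≤ 0 and hence z ≤ (1/2)[54 + √(2916 + 4·647460)] = (1/2)[54 + √2592756] ≈ (1/2)(54 + 1610.2037) = 832.1019.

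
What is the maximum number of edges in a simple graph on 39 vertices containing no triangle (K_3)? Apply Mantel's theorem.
ex(39, K_3) = ⌊39^2/4⌋ = 380

Mantel (1907): a triangle-free graph on n vertices has at most ⌊n^2/4⌋ edges, with equality for the complete bipartite graph K_{⌊n/2⌋, ⌈n/2⌉}. For n = 39: ⌊39^2/4⌋ = ⌊1521/4⌋ = 380. The extremal graph is K_{19, 20}, which has 19·20 = 380 edges.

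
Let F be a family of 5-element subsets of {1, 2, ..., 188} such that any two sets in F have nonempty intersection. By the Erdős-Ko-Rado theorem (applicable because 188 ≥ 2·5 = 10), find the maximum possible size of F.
max |F| = C(187, 4) = 49332470

The Erdős-Ko-Rado theorem states: for n ≥ 2k, an intersecting family of k-subsets of an n-element set has size at most C(n − 1, k − 1), with equality for 'star' families {A ⊆ [n] : |A| = k, i ∈ A} (fix an element i). For n = 188, k = 5: C(187, 4) = 49332470.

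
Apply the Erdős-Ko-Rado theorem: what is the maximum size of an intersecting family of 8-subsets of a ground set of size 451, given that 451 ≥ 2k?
max |F| = C(450, 7) = 707443393521600

Erdős-Ko-Rado (1961): when n ≥ 2k, max |F| = C(n−1, k−1). The bound is attained by the star {A : i ∈ A} for any fixed i ∈ [n]. Here C(451−1, 8−1) = C(450, 7) = 707443393521600.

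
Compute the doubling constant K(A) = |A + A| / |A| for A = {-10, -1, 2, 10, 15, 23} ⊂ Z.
K = |A + A| / |A| = 20/6 = 10/3

Enumerate A + A = {a + b : a, b ∈ A}. With |A| = 6, there are |A|^2 = 36 ordered sum pairs; collecting distinct values, A + A = {-20, -11, -8, -2, 0, 1, 4, 5, 9, 12, 13, 14, 17, 20, 22, 25, 30, 33, 38, 46}, so |A + A| = 20. Thus K = 20/6 = 10/3. For comparison, the minimum possible |A + A| over all 6-element sets is 2·6 − 1 = 11 (so min K = 11/6), attained only by arithmetic progressions.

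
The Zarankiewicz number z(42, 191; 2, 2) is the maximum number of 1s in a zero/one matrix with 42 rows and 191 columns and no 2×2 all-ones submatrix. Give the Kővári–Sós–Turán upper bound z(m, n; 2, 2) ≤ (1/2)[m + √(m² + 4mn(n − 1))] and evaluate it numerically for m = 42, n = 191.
z(42, 191; 2, 2) ≤ (1/2)[42 + √(42² + 4·42·191·190)] = (1/2)[42 + √6098484] = 1255.7554

Kővári–Sós–Turán: let r_1, ..., r_42 be the row sums and z = Σ r_i the total number of 1s. Each pair of columns can share at most one row with both entries 1 (else a 2×2 all-ones block appears), so Σ_i C(r_i, 2) ≤ C(191, 2) = 18145. By convexity Σ_i C(r_i, 2) ≥ 42·C(z/42, 2) = z(z − 42)/(2·42), giving z² − 42z − 42·191·190 ≤ 0 and hence z ≤ (1/2)[42 + √(1764 + 4·1524180)] = (1/2)[42 + √6098484] ≈ (1/2)(42 + 2469.5109) = 1255.7554.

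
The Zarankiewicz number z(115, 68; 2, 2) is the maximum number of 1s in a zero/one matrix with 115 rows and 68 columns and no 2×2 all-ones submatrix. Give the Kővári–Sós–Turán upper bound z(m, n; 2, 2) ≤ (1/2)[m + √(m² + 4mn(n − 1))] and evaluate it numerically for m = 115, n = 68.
z(115, 68; 2, 2) ≤ (1/2)[115 + √(115² + 4·115·68·67)] = (1/2)[115 + √2108985] = 783.6172

Kővári–Sós–Turán: let r_1, ..., r_115 be the row sums and z = Σ r_i the total number of 1s. Each pair of columns can share at most one row with both entries 1 (else a 2×2 all-ones block appears), so Σ_i C(r_i, 2) ≤ C(68, 2) = 2278. By convexity Σ_i C(r_i, 2) ≥ 115·C(z/115, 2) = z(z − 115)/(2·115), giving z² − 115z − 115·68·67 ≤ 0 and hence z ≤ (1/2)[115 + √(13225 + 4·523940)] = (1/2)[115 + √2108985] ≈ (1/2)(115 + 1452.2345) = 783.6172.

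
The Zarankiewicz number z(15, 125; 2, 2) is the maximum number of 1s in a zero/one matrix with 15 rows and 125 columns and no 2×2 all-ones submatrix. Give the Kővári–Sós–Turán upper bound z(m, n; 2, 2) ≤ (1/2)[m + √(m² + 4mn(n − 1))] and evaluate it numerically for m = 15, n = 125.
z(15, 125; 2, 2) ≤ (1/2)[15 + √(15² + 4·15·125·124)] = (1/2)[15 + √930225] = 489.7409

Kővári–Sós–Turán: let r_1, ..., r_15 be the row sums and z = Σ r_i the total number of 1s. Each pair of columns can share at most one row with both entries 1 (else a 2×2 all-ones block appears), so Σ_i C(r_i, 2) ≤ C(125, 2) = 7750. By convexity Σ_i C(r_i, 2) ≥ 15·C(z/15, 2) = z(z − 15)/(2·15), giving z² − 15z − 15·125·124 ≤ 0 and hence z ≤ (1/2)[15 + √(225 + 4·232500)] = (1/2)[15 + √930225] ≈ (1/2)(15 + 964.4817) = 489.7409.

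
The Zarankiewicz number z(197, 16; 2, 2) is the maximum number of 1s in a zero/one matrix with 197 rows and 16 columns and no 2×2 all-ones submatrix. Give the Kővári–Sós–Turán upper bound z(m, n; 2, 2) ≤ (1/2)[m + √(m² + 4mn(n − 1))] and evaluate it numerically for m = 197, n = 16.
z(197, 16; 2, 2) ≤ (1/2)[197 + √(197² + 4·197·16·15)] = (1/2)[197 + √227929] = 337.2096

Kővári–Sós–Turán: let r_1, ..., r_197 be the row sums and z = Σ r_i the total number of 1s. Each pair of columns can share at most one row with both entries 1 (else a 2×2 all-ones block appears), so Σ_i C(r_i, 2) ≤ C(16, 2) = 120. By convexity Σ_i C(r_i, 2) ≥ 197·C(z/197, 2) = z(z − 197)/(2·197), giving z² − 197z − 197·16·15 ≤ 0 and hence z ≤ (1/2)[197 + √(38809 + 4·47280)] = (1/2)[197 + √227929] ≈ (1/2)(197 + 477.4191) = 337.2096.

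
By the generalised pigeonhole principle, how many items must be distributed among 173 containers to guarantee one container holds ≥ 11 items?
n = (11 − 1)·173 + 1 = 1731

By the generalised pigeonhole principle, to guarantee some box contains ≥ r objects we need more than (r − 1) · k objects total. Threshold: n = (r − 1) · k + 1. With r = 11 and k = 173: n = 10 · 173 + 1 = 1730 + 1 = 1731. For n = 1730 = 10 · 173, we can put exactly 10 objects in every box, avoiding 11 in any single one — so 1731 is tight.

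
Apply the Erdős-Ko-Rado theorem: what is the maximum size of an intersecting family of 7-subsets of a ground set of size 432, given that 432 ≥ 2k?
max |F| = C(431, 6) = 8597095768261

The Erdős-Ko-Rado theorem states: for n ≥ 2k, an intersecting family of k-subsets of an n-element set has size at most C(n − 1, k − 1), with equality for 'star' families {A ⊆ [n] : |A| = k, i ∈ A} (fix an element i). For n = 432, k = 7: C(431, 6) = 8597095768261.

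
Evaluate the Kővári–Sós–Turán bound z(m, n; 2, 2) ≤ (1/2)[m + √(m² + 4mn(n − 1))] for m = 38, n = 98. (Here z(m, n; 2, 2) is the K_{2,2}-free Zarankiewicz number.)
z(38, 98; 2, 2) ≤ (1/2)[38 + √(38² + 4·38·98·97)] = (1/2)[38 + √1446356] = 620.3227

Kővári–Sós–Turán: let r_1, ..., r_38 be the row sums and z = Σ r_i the total number of 1s. Each pair of columns can share at most one row with both entries 1 (else a 2×2 all-ones block appears), so Σ_i C(r_i, 2) ≤ C(98, 2) = 4753. By convexity Σ_i C(r_i, 2) ≥ 38·C(z/38, 2) = z(z − 38)/(2·38), giving z² − 38z − 38·98·97 ≤ 0 and hence z ≤ (1/2)[38 + √(1444 + 4·361228)] = (1/2)[38 + √1446356] ≈ (1/2)(38 + 1202.6454) = 620.3227.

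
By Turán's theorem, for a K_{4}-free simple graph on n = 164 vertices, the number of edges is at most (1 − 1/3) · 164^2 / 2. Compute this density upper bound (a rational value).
Turán density bound = (2/3) · 164^2/2 = 26896/3 ≈ 8965.3333

Turán's theorem: ex(n, K_{r+1}) is achieved by the complete r-partite Turán graph T(n, r) with parts as balanced as possible, and is at most (1 − 1/r) · n^2/2. For r = 3, n = 164: the density bound is (2/3) · 26896/2 = 26896/3 ≈ 8965.3333. The integer-valued extremum is e(T(164, 3)) = 8965, which is strictly less than the density bound 26896/3 since 3 ∤ 164 (the parts of T(164, 3) cannot all be equal).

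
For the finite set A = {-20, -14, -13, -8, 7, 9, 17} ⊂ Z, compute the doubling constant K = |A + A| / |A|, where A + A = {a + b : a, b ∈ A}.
K = |A + A| / |A| = 27/7

Enumerate A + A = {a + b : a, b ∈ A}. With |A| = 7, there are |A|^2 = 49 ordered sum pairs; collecting distinct values, A + A = {-40, -34, -33, -28, -27, -26, -22, -21, -16, -13, -11, -7, -6, -5, -4, -3, -1, 1, 3, 4, 9, 14, 16, 18, 24, 26, 34}, so |A + A| = 27. Thus K = 27/7. For comparison, the minimum possible |A + A| over all 7-element sets is 2·7 − 1 = 13 (so min K = 13/7), attained only by arithmetic progressions.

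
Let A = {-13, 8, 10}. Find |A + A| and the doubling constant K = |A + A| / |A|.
K = |A + A| / |A| = 6/3 = 2

Enumerate A + A = {a + b : a, b ∈ A}. With |A| = 3, there are |A|^2 = 9 ordered sum pairs; collecting distinct values, A + A = {-26, -5, -3, 16, 18, 20}, so |A + A| = 6. Thus K = 6/3 = 2. For comparison, the minimum possible |A + A| over all 3-element sets is 2·3 − 1 = 5 (so min K = 5/3), attained only by arithmetic progressions.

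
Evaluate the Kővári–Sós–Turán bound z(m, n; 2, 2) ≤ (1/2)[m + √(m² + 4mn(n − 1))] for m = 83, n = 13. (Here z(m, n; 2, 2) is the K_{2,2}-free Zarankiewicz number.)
z(83, 13; 2, 2) ≤ (1/2)[83 + √(83² + 4·83·13·12)] = (1/2)[83 + √58681] = 162.6208

Kővári–Sós–Turán: let r_1, ..., r_83 be the row sums and z = Σ r_i the total number of 1s. Each pair of columns can share at most one row with both entries 1 (else a 2×2 all-ones block appears), so Σ_i C(r_i, 2) ≤ C(13, 2) = 78. By convexity Σ_i C(r_i, 2) ≥ 83·C(z/83, 2) = z(z − 83)/(2·83), giving z² − 83z − 83·13·12 ≤ 0 and hence z ≤ (1/2)[83 + √(6889 + 4·12948)] = (1/2)[83 + √58681] ≈ (1/2)(83 + 242.2416) = 162.6208.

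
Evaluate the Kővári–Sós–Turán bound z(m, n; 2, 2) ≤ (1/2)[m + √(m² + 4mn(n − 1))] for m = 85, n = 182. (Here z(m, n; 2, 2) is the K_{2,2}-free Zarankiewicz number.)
z(85, 182; 2, 2) ≤ (1/2)[85 + √(85² + 4·85·182·181)] = (1/2)[85 + √11207505] = 1716.3806

Kővári–Sós–Turán: let r_1, ..., r_85 be the row sums and z = Σ r_i the total number of 1s. Each pair of columns can share at most one row with both entries 1 (else a 2×2 all-ones block appears), so Σ_i C(r_i, 2) ≤ C(182, 2) = 16471. By convexity Σ_i C(r_i, 2) ≥ 85·C(z/85, 2) = z(z − 85)/(2·85), giving z² − 85z − 85·182·181 ≤ 0 and hence z ≤ (1/2)[85 + √(7225 + 4·2800070)] = (1/2)[85 + √11207505] ≈ (1/2)(85 + 3347.7612) = 1716.3806.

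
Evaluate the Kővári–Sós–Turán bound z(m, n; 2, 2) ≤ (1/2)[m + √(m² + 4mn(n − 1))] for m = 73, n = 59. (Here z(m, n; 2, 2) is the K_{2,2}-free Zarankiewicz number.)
z(73, 59; 2, 2) ≤ (1/2)[73 + √(73² + 4·73·59·58)] = (1/2)[73 + √1004553] = 537.637

Kővári–Sós–Turán: let r_1, ..., r_73 be the row sums and z = Σ r_i the total number of 1s. Each pair of columns can share at most one row with both entries 1 (else a 2×2 all-ones block appears), so Σ_i C(r_i, 2) ≤ C(59, 2) = 1711. By convexity Σ_i C(r_i, 2) ≥ 73·C(z/73, 2) = z(z − 73)/(2·73), giving z² − 73z − 73·59·58 ≤ 0 and hence z ≤ (1/2)[73 + √(5329 + 4·249806)] = (1/2)[73 + √1004553] ≈ (1/2)(73 + 1002.2739) = 537.637.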